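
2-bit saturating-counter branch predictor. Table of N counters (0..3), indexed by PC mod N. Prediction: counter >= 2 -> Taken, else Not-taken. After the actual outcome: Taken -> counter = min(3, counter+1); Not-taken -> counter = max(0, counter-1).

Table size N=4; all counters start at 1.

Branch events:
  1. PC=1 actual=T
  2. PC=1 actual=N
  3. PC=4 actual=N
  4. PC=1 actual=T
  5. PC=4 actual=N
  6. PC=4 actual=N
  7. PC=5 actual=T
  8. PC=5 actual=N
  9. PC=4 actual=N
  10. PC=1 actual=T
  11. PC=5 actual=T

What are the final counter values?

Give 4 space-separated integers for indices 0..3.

Answer: 0 3 1 1

Derivation:
Ev 1: PC=1 idx=1 pred=N actual=T -> ctr[1]=2
Ev 2: PC=1 idx=1 pred=T actual=N -> ctr[1]=1
Ev 3: PC=4 idx=0 pred=N actual=N -> ctr[0]=0
Ev 4: PC=1 idx=1 pred=N actual=T -> ctr[1]=2
Ev 5: PC=4 idx=0 pred=N actual=N -> ctr[0]=0
Ev 6: PC=4 idx=0 pred=N actual=N -> ctr[0]=0
Ev 7: PC=5 idx=1 pred=T actual=T -> ctr[1]=3
Ev 8: PC=5 idx=1 pred=T actual=N -> ctr[1]=2
Ev 9: PC=4 idx=0 pred=N actual=N -> ctr[0]=0
Ev 10: PC=1 idx=1 pred=T actual=T -> ctr[1]=3
Ev 11: PC=5 idx=1 pred=T actual=T -> ctr[1]=3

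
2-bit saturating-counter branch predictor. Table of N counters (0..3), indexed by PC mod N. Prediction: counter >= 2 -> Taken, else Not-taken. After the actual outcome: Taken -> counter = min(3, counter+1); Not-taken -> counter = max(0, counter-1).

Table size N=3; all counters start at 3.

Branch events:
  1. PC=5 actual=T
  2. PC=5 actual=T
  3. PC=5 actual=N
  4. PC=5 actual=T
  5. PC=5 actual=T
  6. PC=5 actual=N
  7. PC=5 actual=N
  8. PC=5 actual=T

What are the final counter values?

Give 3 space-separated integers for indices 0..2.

Ev 1: PC=5 idx=2 pred=T actual=T -> ctr[2]=3
Ev 2: PC=5 idx=2 pred=T actual=T -> ctr[2]=3
Ev 3: PC=5 idx=2 pred=T actual=N -> ctr[2]=2
Ev 4: PC=5 idx=2 pred=T actual=T -> ctr[2]=3
Ev 5: PC=5 idx=2 pred=T actual=T -> ctr[2]=3
Ev 6: PC=5 idx=2 pred=T actual=N -> ctr[2]=2
Ev 7: PC=5 idx=2 pred=T actual=N -> ctr[2]=1
Ev 8: PC=5 idx=2 pred=N actual=T -> ctr[2]=2

Answer: 3 3 2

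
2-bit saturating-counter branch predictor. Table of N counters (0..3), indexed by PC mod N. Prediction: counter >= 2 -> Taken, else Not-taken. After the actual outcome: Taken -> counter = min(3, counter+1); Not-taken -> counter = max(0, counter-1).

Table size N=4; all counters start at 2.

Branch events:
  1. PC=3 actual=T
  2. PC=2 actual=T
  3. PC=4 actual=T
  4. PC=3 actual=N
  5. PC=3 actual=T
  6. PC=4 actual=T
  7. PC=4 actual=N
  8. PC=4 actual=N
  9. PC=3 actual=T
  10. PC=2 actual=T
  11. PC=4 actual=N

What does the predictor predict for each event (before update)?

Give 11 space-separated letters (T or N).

Answer: T T T T T T T T T T N

Derivation:
Ev 1: PC=3 idx=3 pred=T actual=T -> ctr[3]=3
Ev 2: PC=2 idx=2 pred=T actual=T -> ctr[2]=3
Ev 3: PC=4 idx=0 pred=T actual=T -> ctr[0]=3
Ev 4: PC=3 idx=3 pred=T actual=N -> ctr[3]=2
Ev 5: PC=3 idx=3 pred=T actual=T -> ctr[3]=3
Ev 6: PC=4 idx=0 pred=T actual=T -> ctr[0]=3
Ev 7: PC=4 idx=0 pred=T actual=N -> ctr[0]=2
Ev 8: PC=4 idx=0 pred=T actual=N -> ctr[0]=1
Ev 9: PC=3 idx=3 pred=T actual=T -> ctr[3]=3
Ev 10: PC=2 idx=2 pred=T actual=T -> ctr[2]=3
Ev 11: PC=4 idx=0 pred=N actual=N -> ctr[0]=0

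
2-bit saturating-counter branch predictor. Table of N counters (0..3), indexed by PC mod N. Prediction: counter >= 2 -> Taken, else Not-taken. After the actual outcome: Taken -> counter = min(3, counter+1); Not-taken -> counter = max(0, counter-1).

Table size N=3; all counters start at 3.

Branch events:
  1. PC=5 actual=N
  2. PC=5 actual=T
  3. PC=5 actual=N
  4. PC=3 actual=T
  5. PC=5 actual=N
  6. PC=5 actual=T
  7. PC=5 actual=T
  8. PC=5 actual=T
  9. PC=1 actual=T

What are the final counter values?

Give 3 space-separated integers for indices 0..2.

Answer: 3 3 3

Derivation:
Ev 1: PC=5 idx=2 pred=T actual=N -> ctr[2]=2
Ev 2: PC=5 idx=2 pred=T actual=T -> ctr[2]=3
Ev 3: PC=5 idx=2 pred=T actual=N -> ctr[2]=2
Ev 4: PC=3 idx=0 pred=T actual=T -> ctr[0]=3
Ev 5: PC=5 idx=2 pred=T actual=N -> ctr[2]=1
Ev 6: PC=5 idx=2 pred=N actual=T -> ctr[2]=2
Ev 7: PC=5 idx=2 pred=T actual=T -> ctr[2]=3
Ev 8: PC=5 idx=2 pred=T actual=T -> ctr[2]=3
Ev 9: PC=1 idx=1 pred=T actual=T -> ctr[1]=3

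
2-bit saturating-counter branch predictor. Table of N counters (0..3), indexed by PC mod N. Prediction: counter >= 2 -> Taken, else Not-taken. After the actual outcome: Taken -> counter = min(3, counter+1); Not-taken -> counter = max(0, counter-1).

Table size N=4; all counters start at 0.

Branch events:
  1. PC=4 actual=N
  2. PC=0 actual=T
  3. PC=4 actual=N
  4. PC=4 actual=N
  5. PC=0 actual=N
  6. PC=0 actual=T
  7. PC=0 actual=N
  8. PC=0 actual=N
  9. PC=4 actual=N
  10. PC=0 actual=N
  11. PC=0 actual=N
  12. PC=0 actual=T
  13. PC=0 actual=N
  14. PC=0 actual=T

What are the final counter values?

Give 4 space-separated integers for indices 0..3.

Answer: 1 0 0 0

Derivation:
Ev 1: PC=4 idx=0 pred=N actual=N -> ctr[0]=0
Ev 2: PC=0 idx=0 pred=N actual=T -> ctr[0]=1
Ev 3: PC=4 idx=0 pred=N actual=N -> ctr[0]=0
Ev 4: PC=4 idx=0 pred=N actual=N -> ctr[0]=0
Ev 5: PC=0 idx=0 pred=N actual=N -> ctr[0]=0
Ev 6: PC=0 idx=0 pred=N actual=T -> ctr[0]=1
Ev 7: PC=0 idx=0 pred=N actual=N -> ctr[0]=0
Ev 8: PC=0 idx=0 pred=N actual=N -> ctr[0]=0
Ev 9: PC=4 idx=0 pred=N actual=N -> ctr[0]=0
Ev 10: PC=0 idx=0 pred=N actual=N -> ctr[0]=0
Ev 11: PC=0 idx=0 pred=N actual=N -> ctr[0]=0
Ev 12: PC=0 idx=0 pred=N actual=T -> ctr[0]=1
Ev 13: PC=0 idx=0 pred=N actual=N -> ctr[0]=0
Ev 14: PC=0 idx=0 pred=N actual=T -> ctr[0]=1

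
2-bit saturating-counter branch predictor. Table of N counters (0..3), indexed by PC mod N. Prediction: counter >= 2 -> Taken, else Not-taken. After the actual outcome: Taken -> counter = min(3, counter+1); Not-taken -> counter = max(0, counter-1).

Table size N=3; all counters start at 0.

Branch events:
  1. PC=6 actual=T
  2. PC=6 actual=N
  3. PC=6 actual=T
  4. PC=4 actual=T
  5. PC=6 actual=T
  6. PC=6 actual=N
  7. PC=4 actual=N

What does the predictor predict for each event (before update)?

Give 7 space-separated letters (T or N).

Answer: N N N N N T N

Derivation:
Ev 1: PC=6 idx=0 pred=N actual=T -> ctr[0]=1
Ev 2: PC=6 idx=0 pred=N actual=N -> ctr[0]=0
Ev 3: PC=6 idx=0 pred=N actual=T -> ctr[0]=1
Ev 4: PC=4 idx=1 pred=N actual=T -> ctr[1]=1
Ev 5: PC=6 idx=0 pred=N actual=T -> ctr[0]=2
Ev 6: PC=6 idx=0 pred=T actual=N -> ctr[0]=1
Ev 7: PC=4 idx=1 pred=N actual=N -> ctr[1]=0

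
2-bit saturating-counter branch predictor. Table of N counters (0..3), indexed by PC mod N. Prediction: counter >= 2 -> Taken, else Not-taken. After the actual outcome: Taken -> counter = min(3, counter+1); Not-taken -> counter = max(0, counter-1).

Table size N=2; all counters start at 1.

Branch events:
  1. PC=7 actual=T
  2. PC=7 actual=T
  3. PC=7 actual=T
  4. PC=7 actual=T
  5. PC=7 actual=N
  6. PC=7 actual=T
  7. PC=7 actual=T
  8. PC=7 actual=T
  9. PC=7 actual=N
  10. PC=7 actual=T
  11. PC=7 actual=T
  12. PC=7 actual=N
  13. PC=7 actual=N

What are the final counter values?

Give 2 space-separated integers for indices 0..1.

Answer: 1 1

Derivation:
Ev 1: PC=7 idx=1 pred=N actual=T -> ctr[1]=2
Ev 2: PC=7 idx=1 pred=T actual=T -> ctr[1]=3
Ev 3: PC=7 idx=1 pred=T actual=T -> ctr[1]=3
Ev 4: PC=7 idx=1 pred=T actual=T -> ctr[1]=3
Ev 5: PC=7 idx=1 pred=T actual=N -> ctr[1]=2
Ev 6: PC=7 idx=1 pred=T actual=T -> ctr[1]=3
Ev 7: PC=7 idx=1 pred=T actual=T -> ctr[1]=3
Ev 8: PC=7 idx=1 pred=T actual=T -> ctr[1]=3
Ev 9: PC=7 idx=1 pred=T actual=N -> ctr[1]=2
Ev 10: PC=7 idx=1 pred=T actual=T -> ctr[1]=3
Ev 11: PC=7 idx=1 pred=T actual=T -> ctr[1]=3
Ev 12: PC=7 idx=1 pred=T actual=N -> ctr[1]=2
Ev 13: PC=7 idx=1 pred=T actual=N -> ctr[1]=1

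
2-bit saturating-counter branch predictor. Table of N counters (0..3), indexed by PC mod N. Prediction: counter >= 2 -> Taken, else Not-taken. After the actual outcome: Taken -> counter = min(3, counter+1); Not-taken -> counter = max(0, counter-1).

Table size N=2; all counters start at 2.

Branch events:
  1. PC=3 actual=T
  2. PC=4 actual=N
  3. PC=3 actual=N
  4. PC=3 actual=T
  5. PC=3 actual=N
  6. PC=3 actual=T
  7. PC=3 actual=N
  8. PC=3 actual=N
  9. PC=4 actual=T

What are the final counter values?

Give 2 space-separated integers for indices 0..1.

Answer: 2 1

Derivation:
Ev 1: PC=3 idx=1 pred=T actual=T -> ctr[1]=3
Ev 2: PC=4 idx=0 pred=T actual=N -> ctr[0]=1
Ev 3: PC=3 idx=1 pred=T actual=N -> ctr[1]=2
Ev 4: PC=3 idx=1 pred=T actual=T -> ctr[1]=3
Ev 5: PC=3 idx=1 pred=T actual=N -> ctr[1]=2
Ev 6: PC=3 idx=1 pred=T actual=T -> ctr[1]=3
Ev 7: PC=3 idx=1 pred=T actual=N -> ctr[1]=2
Ev 8: PC=3 idx=1 pred=T actual=N -> ctr[1]=1
Ev 9: PC=4 idx=0 pred=N actual=T -> ctr[0]=2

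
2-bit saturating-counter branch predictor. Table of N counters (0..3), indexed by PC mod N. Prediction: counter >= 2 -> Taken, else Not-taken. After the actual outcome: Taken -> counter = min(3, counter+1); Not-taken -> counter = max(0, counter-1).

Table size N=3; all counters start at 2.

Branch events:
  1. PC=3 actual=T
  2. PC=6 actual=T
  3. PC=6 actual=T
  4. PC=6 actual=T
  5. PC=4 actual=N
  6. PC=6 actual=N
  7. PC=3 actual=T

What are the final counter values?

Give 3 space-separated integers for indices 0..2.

Answer: 3 1 2

Derivation:
Ev 1: PC=3 idx=0 pred=T actual=T -> ctr[0]=3
Ev 2: PC=6 idx=0 pred=T actual=T -> ctr[0]=3
Ev 3: PC=6 idx=0 pred=T actual=T -> ctr[0]=3
Ev 4: PC=6 idx=0 pred=T actual=T -> ctr[0]=3
Ev 5: PC=4 idx=1 pred=T actual=N -> ctr[1]=1
Ev 6: PC=6 idx=0 pred=T actual=N -> ctr[0]=2
Ev 7: PC=3 idx=0 pred=T actual=T -> ctr[0]=3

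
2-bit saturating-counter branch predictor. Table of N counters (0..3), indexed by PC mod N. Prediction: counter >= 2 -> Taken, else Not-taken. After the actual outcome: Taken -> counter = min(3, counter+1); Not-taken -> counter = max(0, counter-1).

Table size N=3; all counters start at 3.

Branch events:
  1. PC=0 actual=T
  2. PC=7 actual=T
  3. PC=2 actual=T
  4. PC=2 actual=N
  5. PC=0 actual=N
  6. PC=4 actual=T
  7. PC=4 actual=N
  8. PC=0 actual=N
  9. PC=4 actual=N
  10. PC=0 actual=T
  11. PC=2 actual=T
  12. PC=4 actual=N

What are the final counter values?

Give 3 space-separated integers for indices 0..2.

Answer: 2 0 3

Derivation:
Ev 1: PC=0 idx=0 pred=T actual=T -> ctr[0]=3
Ev 2: PC=7 idx=1 pred=T actual=T -> ctr[1]=3
Ev 3: PC=2 idx=2 pred=T actual=T -> ctr[2]=3
Ev 4: PC=2 idx=2 pred=T actual=N -> ctr[2]=2
Ev 5: PC=0 idx=0 pred=T actual=N -> ctr[0]=2
Ev 6: PC=4 idx=1 pred=T actual=T -> ctr[1]=3
Ev 7: PC=4 idx=1 pred=T actual=N -> ctr[1]=2
Ev 8: PC=0 idx=0 pred=T actual=N -> ctr[0]=1
Ev 9: PC=4 idx=1 pred=T actual=N -> ctr[1]=1
Ev 10: PC=0 idx=0 pred=N actual=T -> ctr[0]=2
Ev 11: PC=2 idx=2 pred=T actual=T -> ctr[2]=3
Ev 12: PC=4 idx=1 pred=N actual=N -> ctr[1]=0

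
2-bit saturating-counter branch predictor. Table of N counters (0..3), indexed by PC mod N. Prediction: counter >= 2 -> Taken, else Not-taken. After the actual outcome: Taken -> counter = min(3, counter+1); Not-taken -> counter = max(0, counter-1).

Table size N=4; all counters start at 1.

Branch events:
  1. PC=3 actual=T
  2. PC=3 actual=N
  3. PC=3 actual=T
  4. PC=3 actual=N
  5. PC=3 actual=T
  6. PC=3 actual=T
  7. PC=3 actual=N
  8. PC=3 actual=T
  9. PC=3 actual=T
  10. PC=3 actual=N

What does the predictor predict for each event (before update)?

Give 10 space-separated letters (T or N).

Answer: N T N T N T T T T T

Derivation:
Ev 1: PC=3 idx=3 pred=N actual=T -> ctr[3]=2
Ev 2: PC=3 idx=3 pred=T actual=N -> ctr[3]=1
Ev 3: PC=3 idx=3 pred=N actual=T -> ctr[3]=2
Ev 4: PC=3 idx=3 pred=T actual=N -> ctr[3]=1
Ev 5: PC=3 idx=3 pred=N actual=T -> ctr[3]=2
Ev 6: PC=3 idx=3 pred=T actual=T -> ctr[3]=3
Ev 7: PC=3 idx=3 pred=T actual=N -> ctr[3]=2
Ev 8: PC=3 idx=3 pred=T actual=T -> ctr[3]=3
Ev 9: PC=3 idx=3 pred=T actual=T -> ctr[3]=3
Ev 10: PC=3 idx=3 pred=T actual=N -> ctr[3]=2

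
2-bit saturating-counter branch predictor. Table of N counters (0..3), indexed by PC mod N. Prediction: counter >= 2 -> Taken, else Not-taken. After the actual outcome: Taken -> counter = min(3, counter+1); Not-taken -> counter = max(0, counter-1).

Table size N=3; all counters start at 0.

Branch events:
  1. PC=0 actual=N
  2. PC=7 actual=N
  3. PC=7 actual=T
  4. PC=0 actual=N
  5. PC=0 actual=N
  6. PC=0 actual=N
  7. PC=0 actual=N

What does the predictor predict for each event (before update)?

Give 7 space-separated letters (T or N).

Answer: N N N N N N N

Derivation:
Ev 1: PC=0 idx=0 pred=N actual=N -> ctr[0]=0
Ev 2: PC=7 idx=1 pred=N actual=N -> ctr[1]=0
Ev 3: PC=7 idx=1 pred=N actual=T -> ctr[1]=1
Ev 4: PC=0 idx=0 pred=N actual=N -> ctr[0]=0
Ev 5: PC=0 idx=0 pred=N actual=N -> ctr[0]=0
Ev 6: PC=0 idx=0 pred=N actual=N -> ctr[0]=0
Ev 7: PC=0 idx=0 pred=N actual=N -> ctr[0]=0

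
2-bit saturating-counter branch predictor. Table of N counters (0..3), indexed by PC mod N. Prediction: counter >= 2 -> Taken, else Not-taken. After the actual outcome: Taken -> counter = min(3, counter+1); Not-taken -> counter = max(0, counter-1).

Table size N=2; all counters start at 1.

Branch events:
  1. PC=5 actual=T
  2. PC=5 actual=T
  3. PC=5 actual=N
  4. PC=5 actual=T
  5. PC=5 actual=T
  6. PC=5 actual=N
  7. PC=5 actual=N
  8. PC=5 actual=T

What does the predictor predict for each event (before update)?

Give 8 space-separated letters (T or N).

Ev 1: PC=5 idx=1 pred=N actual=T -> ctr[1]=2
Ev 2: PC=5 idx=1 pred=T actual=T -> ctr[1]=3
Ev 3: PC=5 idx=1 pred=T actual=N -> ctr[1]=2
Ev 4: PC=5 idx=1 pred=T actual=T -> ctr[1]=3
Ev 5: PC=5 idx=1 pred=T actual=T -> ctr[1]=3
Ev 6: PC=5 idx=1 pred=T actual=N -> ctr[1]=2
Ev 7: PC=5 idx=1 pred=T actual=N -> ctr[1]=1
Ev 8: PC=5 idx=1 pred=N actual=T -> ctr[1]=2

Answer: N T T T T T T N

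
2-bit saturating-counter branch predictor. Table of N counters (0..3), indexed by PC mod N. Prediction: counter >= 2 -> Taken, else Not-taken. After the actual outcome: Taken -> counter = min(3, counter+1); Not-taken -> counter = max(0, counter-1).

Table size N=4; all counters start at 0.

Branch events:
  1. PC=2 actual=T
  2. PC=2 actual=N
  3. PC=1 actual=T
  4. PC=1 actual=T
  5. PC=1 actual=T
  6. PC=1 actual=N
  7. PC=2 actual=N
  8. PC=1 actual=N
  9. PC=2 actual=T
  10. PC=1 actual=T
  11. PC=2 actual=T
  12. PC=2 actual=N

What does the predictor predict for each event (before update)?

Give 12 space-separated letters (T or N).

Ev 1: PC=2 idx=2 pred=N actual=T -> ctr[2]=1
Ev 2: PC=2 idx=2 pred=N actual=N -> ctr[2]=0
Ev 3: PC=1 idx=1 pred=N actual=T -> ctr[1]=1
Ev 4: PC=1 idx=1 pred=N actual=T -> ctr[1]=2
Ev 5: PC=1 idx=1 pred=T actual=T -> ctr[1]=3
Ev 6: PC=1 idx=1 pred=T actual=N -> ctr[1]=2
Ev 7: PC=2 idx=2 pred=N actual=N -> ctr[2]=0
Ev 8: PC=1 idx=1 pred=T actual=N -> ctr[1]=1
Ev 9: PC=2 idx=2 pred=N actual=T -> ctr[2]=1
Ev 10: PC=1 idx=1 pred=N actual=T -> ctr[1]=2
Ev 11: PC=2 idx=2 pred=N actual=T -> ctr[2]=2
Ev 12: PC=2 idx=2 pred=T actual=N -> ctr[2]=1

Answer: N N N N T T N T N N N T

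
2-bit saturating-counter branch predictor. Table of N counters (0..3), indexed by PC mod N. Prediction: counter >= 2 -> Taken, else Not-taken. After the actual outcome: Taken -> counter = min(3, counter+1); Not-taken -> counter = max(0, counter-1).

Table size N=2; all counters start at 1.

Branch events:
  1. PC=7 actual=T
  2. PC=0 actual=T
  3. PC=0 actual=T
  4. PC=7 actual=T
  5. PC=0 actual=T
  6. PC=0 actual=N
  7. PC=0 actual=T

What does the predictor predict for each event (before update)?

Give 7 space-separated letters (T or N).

Ev 1: PC=7 idx=1 pred=N actual=T -> ctr[1]=2
Ev 2: PC=0 idx=0 pred=N actual=T -> ctr[0]=2
Ev 3: PC=0 idx=0 pred=T actual=T -> ctr[0]=3
Ev 4: PC=7 idx=1 pred=T actual=T -> ctr[1]=3
Ev 5: PC=0 idx=0 pred=T actual=T -> ctr[0]=3
Ev 6: PC=0 idx=0 pred=T actual=N -> ctr[0]=2
Ev 7: PC=0 idx=0 pred=T actual=T -> ctr[0]=3

Answer: N N T T T T T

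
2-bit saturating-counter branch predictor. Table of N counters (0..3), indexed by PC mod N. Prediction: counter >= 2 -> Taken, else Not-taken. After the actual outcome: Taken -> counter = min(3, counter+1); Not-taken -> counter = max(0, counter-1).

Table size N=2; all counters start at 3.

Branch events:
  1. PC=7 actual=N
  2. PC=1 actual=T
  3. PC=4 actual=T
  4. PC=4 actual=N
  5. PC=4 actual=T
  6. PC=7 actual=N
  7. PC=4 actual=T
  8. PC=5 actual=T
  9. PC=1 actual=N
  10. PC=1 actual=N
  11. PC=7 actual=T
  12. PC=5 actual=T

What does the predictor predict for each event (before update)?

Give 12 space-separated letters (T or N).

Ev 1: PC=7 idx=1 pred=T actual=N -> ctr[1]=2
Ev 2: PC=1 idx=1 pred=T actual=T -> ctr[1]=3
Ev 3: PC=4 idx=0 pred=T actual=T -> ctr[0]=3
Ev 4: PC=4 idx=0 pred=T actual=N -> ctr[0]=2
Ev 5: PC=4 idx=0 pred=T actual=T -> ctr[0]=3
Ev 6: PC=7 idx=1 pred=T actual=N -> ctr[1]=2
Ev 7: PC=4 idx=0 pred=T actual=T -> ctr[0]=3
Ev 8: PC=5 idx=1 pred=T actual=T -> ctr[1]=3
Ev 9: PC=1 idx=1 pred=T actual=N -> ctr[1]=2
Ev 10: PC=1 idx=1 pred=T actual=N -> ctr[1]=1
Ev 11: PC=7 idx=1 pred=N actual=T -> ctr[1]=2
Ev 12: PC=5 idx=1 pred=T actual=T -> ctr[1]=3

Answer: T T T T T T T T T T N T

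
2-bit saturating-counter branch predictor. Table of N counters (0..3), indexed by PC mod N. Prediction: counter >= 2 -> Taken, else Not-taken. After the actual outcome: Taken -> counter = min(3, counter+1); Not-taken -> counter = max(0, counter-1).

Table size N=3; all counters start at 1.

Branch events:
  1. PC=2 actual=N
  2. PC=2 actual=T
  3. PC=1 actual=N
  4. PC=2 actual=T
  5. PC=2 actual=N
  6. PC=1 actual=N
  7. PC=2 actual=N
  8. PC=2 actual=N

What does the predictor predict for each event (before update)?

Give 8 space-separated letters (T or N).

Answer: N N N N T N N N

Derivation:
Ev 1: PC=2 idx=2 pred=N actual=N -> ctr[2]=0
Ev 2: PC=2 idx=2 pred=N actual=T -> ctr[2]=1
Ev 3: PC=1 idx=1 pred=N actual=N -> ctr[1]=0
Ev 4: PC=2 idx=2 pred=N actual=T -> ctr[2]=2
Ev 5: PC=2 idx=2 pred=T actual=N -> ctr[2]=1
Ev 6: PC=1 idx=1 pred=N actual=N -> ctr[1]=0
Ev 7: PC=2 idx=2 pred=N actual=N -> ctr[2]=0
Ev 8: PC=2 idx=2 pred=N actual=N -> ctr[2]=0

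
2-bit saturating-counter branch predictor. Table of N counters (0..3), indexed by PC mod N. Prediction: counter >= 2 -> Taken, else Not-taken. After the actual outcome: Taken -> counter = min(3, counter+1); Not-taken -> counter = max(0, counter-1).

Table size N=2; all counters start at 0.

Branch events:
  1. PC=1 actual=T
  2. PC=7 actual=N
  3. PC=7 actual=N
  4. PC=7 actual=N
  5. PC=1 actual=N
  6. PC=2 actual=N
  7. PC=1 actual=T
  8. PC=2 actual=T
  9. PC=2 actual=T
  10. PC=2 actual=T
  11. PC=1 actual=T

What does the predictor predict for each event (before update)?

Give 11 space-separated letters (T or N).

Ev 1: PC=1 idx=1 pred=N actual=T -> ctr[1]=1
Ev 2: PC=7 idx=1 pred=N actual=N -> ctr[1]=0
Ev 3: PC=7 idx=1 pred=N actual=N -> ctr[1]=0
Ev 4: PC=7 idx=1 pred=N actual=N -> ctr[1]=0
Ev 5: PC=1 idx=1 pred=N actual=N -> ctr[1]=0
Ev 6: PC=2 idx=0 pred=N actual=N -> ctr[0]=0
Ev 7: PC=1 idx=1 pred=N actual=T -> ctr[1]=1
Ev 8: PC=2 idx=0 pred=N actual=T -> ctr[0]=1
Ev 9: PC=2 idx=0 pred=N actual=T -> ctr[0]=2
Ev 10: PC=2 idx=0 pred=T actual=T -> ctr[0]=3
Ev 11: PC=1 idx=1 pred=N actual=T -> ctr[1]=2

Answer: N N N N N N N N N T N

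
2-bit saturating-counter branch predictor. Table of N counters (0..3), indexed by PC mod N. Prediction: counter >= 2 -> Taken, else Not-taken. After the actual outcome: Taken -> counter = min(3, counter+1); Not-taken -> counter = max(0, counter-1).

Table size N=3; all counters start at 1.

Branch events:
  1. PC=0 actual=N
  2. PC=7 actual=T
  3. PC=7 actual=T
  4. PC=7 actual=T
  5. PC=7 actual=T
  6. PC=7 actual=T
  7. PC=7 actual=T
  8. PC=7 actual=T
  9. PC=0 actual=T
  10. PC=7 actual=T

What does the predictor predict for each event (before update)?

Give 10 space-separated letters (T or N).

Ev 1: PC=0 idx=0 pred=N actual=N -> ctr[0]=0
Ev 2: PC=7 idx=1 pred=N actual=T -> ctr[1]=2
Ev 3: PC=7 idx=1 pred=T actual=T -> ctr[1]=3
Ev 4: PC=7 idx=1 pred=T actual=T -> ctr[1]=3
Ev 5: PC=7 idx=1 pred=T actual=T -> ctr[1]=3
Ev 6: PC=7 idx=1 pred=T actual=T -> ctr[1]=3
Ev 7: PC=7 idx=1 pred=T actual=T -> ctr[1]=3
Ev 8: PC=7 idx=1 pred=T actual=T -> ctr[1]=3
Ev 9: PC=0 idx=0 pred=N actual=T -> ctr[0]=1
Ev 10: PC=7 idx=1 pred=T actual=T -> ctr[1]=3

Answer: N N T T T T T T N T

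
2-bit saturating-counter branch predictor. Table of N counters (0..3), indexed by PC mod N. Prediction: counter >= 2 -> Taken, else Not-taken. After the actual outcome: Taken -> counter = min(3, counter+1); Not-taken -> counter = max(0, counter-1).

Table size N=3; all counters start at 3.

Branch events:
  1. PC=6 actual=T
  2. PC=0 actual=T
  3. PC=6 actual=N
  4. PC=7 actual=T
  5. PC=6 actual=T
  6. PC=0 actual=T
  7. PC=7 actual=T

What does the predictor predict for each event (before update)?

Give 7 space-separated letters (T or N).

Answer: T T T T T T T

Derivation:
Ev 1: PC=6 idx=0 pred=T actual=T -> ctr[0]=3
Ev 2: PC=0 idx=0 pred=T actual=T -> ctr[0]=3
Ev 3: PC=6 idx=0 pred=T actual=N -> ctr[0]=2
Ev 4: PC=7 idx=1 pred=T actual=T -> ctr[1]=3
Ev 5: PC=6 idx=0 pred=T actual=T -> ctr[0]=3
Ev 6: PC=0 idx=0 pred=T actual=T -> ctr[0]=3
Ev 7: PC=7 idx=1 pred=T actual=T -> ctr[1]=3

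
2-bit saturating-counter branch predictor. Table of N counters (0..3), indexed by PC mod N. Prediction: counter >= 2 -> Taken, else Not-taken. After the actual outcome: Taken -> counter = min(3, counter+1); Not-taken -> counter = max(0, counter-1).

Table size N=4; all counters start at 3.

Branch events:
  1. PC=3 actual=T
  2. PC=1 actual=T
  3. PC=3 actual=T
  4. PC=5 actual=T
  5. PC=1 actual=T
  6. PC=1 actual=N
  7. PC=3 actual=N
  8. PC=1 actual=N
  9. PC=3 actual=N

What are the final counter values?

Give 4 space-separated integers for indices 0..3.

Answer: 3 1 3 1

Derivation:
Ev 1: PC=3 idx=3 pred=T actual=T -> ctr[3]=3
Ev 2: PC=1 idx=1 pred=T actual=T -> ctr[1]=3
Ev 3: PC=3 idx=3 pred=T actual=T -> ctr[3]=3
Ev 4: PC=5 idx=1 pred=T actual=T -> ctr[1]=3
Ev 5: PC=1 idx=1 pred=T actual=T -> ctr[1]=3
Ev 6: PC=1 idx=1 pred=T actual=N -> ctr[1]=2
Ev 7: PC=3 idx=3 pred=T actual=N -> ctr[3]=2
Ev 8: PC=1 idx=1 pred=T actual=N -> ctr[1]=1
Ev 9: PC=3 idx=3 pred=T actual=N -> ctr[3]=1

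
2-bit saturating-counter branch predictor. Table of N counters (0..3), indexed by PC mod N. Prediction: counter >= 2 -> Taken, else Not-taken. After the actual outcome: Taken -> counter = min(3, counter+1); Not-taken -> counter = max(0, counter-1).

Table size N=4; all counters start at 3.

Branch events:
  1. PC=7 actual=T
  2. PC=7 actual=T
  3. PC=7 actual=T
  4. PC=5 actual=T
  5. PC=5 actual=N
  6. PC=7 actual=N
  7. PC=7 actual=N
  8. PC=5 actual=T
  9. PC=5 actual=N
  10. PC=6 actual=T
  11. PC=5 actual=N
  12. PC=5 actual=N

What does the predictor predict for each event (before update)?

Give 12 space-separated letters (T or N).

Ev 1: PC=7 idx=3 pred=T actual=T -> ctr[3]=3
Ev 2: PC=7 idx=3 pred=T actual=T -> ctr[3]=3
Ev 3: PC=7 idx=3 pred=T actual=T -> ctr[3]=3
Ev 4: PC=5 idx=1 pred=T actual=T -> ctr[1]=3
Ev 5: PC=5 idx=1 pred=T actual=N -> ctr[1]=2
Ev 6: PC=7 idx=3 pred=T actual=N -> ctr[3]=2
Ev 7: PC=7 idx=3 pred=T actual=N -> ctr[3]=1
Ev 8: PC=5 idx=1 pred=T actual=T -> ctr[1]=3
Ev 9: PC=5 idx=1 pred=T actual=N -> ctr[1]=2
Ev 10: PC=6 idx=2 pred=T actual=T -> ctr[2]=3
Ev 11: PC=5 idx=1 pred=T actual=N -> ctr[1]=1
Ev 12: PC=5 idx=1 pred=N actual=N -> ctr[1]=0

Answer: T T T T T T T T T T T N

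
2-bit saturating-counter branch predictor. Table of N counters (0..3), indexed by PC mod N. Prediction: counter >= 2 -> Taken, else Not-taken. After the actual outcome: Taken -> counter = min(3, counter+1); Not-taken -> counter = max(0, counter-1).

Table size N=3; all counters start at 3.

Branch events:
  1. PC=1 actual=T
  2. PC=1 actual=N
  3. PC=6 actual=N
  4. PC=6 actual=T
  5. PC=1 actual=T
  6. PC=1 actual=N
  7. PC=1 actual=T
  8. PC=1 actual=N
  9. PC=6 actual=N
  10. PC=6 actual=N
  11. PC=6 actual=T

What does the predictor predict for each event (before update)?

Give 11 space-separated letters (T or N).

Answer: T T T T T T T T T T N

Derivation:
Ev 1: PC=1 idx=1 pred=T actual=T -> ctr[1]=3
Ev 2: PC=1 idx=1 pred=T actual=N -> ctr[1]=2
Ev 3: PC=6 idx=0 pred=T actual=N -> ctr[0]=2
Ev 4: PC=6 idx=0 pred=T actual=T -> ctr[0]=3
Ev 5: PC=1 idx=1 pred=T actual=T -> ctr[1]=3
Ev 6: PC=1 idx=1 pred=T actual=N -> ctr[1]=2
Ev 7: PC=1 idx=1 pred=T actual=T -> ctr[1]=3
Ev 8: PC=1 idx=1 pred=T actual=N -> ctr[1]=2
Ev 9: PC=6 idx=0 pred=T actual=N -> ctr[0]=2
Ev 10: PC=6 idx=0 pred=T actual=N -> ctr[0]=1
Ev 11: PC=6 idx=0 pred=N actual=T -> ctr[0]=2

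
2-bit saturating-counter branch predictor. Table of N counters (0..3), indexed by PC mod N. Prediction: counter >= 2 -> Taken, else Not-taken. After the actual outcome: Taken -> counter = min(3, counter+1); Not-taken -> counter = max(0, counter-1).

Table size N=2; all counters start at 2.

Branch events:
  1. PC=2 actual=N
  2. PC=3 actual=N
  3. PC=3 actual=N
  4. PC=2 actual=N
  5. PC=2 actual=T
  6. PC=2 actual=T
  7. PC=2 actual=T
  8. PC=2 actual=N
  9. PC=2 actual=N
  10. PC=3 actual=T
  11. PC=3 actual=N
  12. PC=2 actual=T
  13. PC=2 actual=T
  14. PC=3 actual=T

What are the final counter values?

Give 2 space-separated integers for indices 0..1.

Answer: 3 1

Derivation:
Ev 1: PC=2 idx=0 pred=T actual=N -> ctr[0]=1
Ev 2: PC=3 idx=1 pred=T actual=N -> ctr[1]=1
Ev 3: PC=3 idx=1 pred=N actual=N -> ctr[1]=0
Ev 4: PC=2 idx=0 pred=N actual=N -> ctr[0]=0
Ev 5: PC=2 idx=0 pred=N actual=T -> ctr[0]=1
Ev 6: PC=2 idx=0 pred=N actual=T -> ctr[0]=2
Ev 7: PC=2 idx=0 pred=T actual=T -> ctr[0]=3
Ev 8: PC=2 idx=0 pred=T actual=N -> ctr[0]=2
Ev 9: PC=2 idx=0 pred=T actual=N -> ctr[0]=1
Ev 10: PC=3 idx=1 pred=N actual=T -> ctr[1]=1
Ev 11: PC=3 idx=1 pred=N actual=N -> ctr[1]=0
Ev 12: PC=2 idx=0 pred=N actual=T -> ctr[0]=2
Ev 13: PC=2 idx=0 pred=T actual=T -> ctr[0]=3
Ev 14: PC=3 idx=1 pred=N actual=T -> ctr[1]=1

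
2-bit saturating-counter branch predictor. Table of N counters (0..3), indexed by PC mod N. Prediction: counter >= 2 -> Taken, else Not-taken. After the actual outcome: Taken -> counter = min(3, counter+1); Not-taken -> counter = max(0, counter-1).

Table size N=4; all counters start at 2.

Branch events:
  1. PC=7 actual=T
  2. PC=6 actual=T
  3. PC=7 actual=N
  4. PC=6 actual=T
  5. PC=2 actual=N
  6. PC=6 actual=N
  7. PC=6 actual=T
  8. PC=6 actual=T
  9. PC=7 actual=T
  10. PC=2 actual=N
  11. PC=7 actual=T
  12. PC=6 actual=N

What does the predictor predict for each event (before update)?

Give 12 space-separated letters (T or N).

Answer: T T T T T T N T T T T T

Derivation:
Ev 1: PC=7 idx=3 pred=T actual=T -> ctr[3]=3
Ev 2: PC=6 idx=2 pred=T actual=T -> ctr[2]=3
Ev 3: PC=7 idx=3 pred=T actual=N -> ctr[3]=2
Ev 4: PC=6 idx=2 pred=T actual=T -> ctr[2]=3
Ev 5: PC=2 idx=2 pred=T actual=N -> ctr[2]=2
Ev 6: PC=6 idx=2 pred=T actual=N -> ctr[2]=1
Ev 7: PC=6 idx=2 pred=N actual=T -> ctr[2]=2
Ev 8: PC=6 idx=2 pred=T actual=T -> ctr[2]=3
Ev 9: PC=7 idx=3 pred=T actual=T -> ctr[3]=3
Ev 10: PC=2 idx=2 pred=T actual=N -> ctr[2]=2
Ev 11: PC=7 idx=3 pred=T actual=T -> ctr[3]=3
Ev 12: PC=6 idx=2 pred=T actual=N -> ctr[2]=1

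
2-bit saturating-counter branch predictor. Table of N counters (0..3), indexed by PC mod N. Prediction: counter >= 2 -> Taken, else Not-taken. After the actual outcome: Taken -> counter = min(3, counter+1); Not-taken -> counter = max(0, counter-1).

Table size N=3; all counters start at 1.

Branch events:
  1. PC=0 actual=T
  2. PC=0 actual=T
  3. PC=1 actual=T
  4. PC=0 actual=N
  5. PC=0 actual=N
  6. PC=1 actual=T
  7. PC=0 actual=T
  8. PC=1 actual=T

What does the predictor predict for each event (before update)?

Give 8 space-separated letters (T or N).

Answer: N T N T T T N T

Derivation:
Ev 1: PC=0 idx=0 pred=N actual=T -> ctr[0]=2
Ev 2: PC=0 idx=0 pred=T actual=T -> ctr[0]=3
Ev 3: PC=1 idx=1 pred=N actual=T -> ctr[1]=2
Ev 4: PC=0 idx=0 pred=T actual=N -> ctr[0]=2
Ev 5: PC=0 idx=0 pred=T actual=N -> ctr[0]=1
Ev 6: PC=1 idx=1 pred=T actual=T -> ctr[1]=3
Ev 7: PC=0 idx=0 pred=N actual=T -> ctr[0]=2
Ev 8: PC=1 idx=1 pred=T actual=T -> ctr[1]=3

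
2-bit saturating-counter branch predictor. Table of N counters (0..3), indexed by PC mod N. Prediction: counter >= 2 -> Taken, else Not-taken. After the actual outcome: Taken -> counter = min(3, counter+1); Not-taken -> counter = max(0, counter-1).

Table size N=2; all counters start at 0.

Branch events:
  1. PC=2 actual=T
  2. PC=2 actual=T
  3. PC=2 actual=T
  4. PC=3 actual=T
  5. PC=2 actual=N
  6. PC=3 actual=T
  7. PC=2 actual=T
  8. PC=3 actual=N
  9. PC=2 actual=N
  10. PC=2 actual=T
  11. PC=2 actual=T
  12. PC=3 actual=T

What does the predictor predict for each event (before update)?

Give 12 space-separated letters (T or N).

Answer: N N T N T N T T T T T N

Derivation:
Ev 1: PC=2 idx=0 pred=N actual=T -> ctr[0]=1
Ev 2: PC=2 idx=0 pred=N actual=T -> ctr[0]=2
Ev 3: PC=2 idx=0 pred=T actual=T -> ctr[0]=3
Ev 4: PC=3 idx=1 pred=N actual=T -> ctr[1]=1
Ev 5: PC=2 idx=0 pred=T actual=N -> ctr[0]=2
Ev 6: PC=3 idx=1 pred=N actual=T -> ctr[1]=2
Ev 7: PC=2 idx=0 pred=T actual=T -> ctr[0]=3
Ev 8: PC=3 idx=1 pred=T actual=N -> ctr[1]=1
Ev 9: PC=2 idx=0 pred=T actual=N -> ctr[0]=2
Ev 10: PC=2 idx=0 pred=T actual=T -> ctr[0]=3
Ev 11: PC=2 idx=0 pred=T actual=T -> ctr[0]=3
Ev 12: PC=3 idx=1 pred=N actual=T -> ctr[1]=2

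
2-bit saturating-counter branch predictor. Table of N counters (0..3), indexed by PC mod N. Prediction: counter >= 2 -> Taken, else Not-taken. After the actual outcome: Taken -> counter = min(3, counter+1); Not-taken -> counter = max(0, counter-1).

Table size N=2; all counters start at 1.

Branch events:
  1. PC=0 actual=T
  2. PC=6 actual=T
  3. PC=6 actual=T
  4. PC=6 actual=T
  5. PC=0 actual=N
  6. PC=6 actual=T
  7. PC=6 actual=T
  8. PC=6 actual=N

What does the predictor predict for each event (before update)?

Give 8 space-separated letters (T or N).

Ev 1: PC=0 idx=0 pred=N actual=T -> ctr[0]=2
Ev 2: PC=6 idx=0 pred=T actual=T -> ctr[0]=3
Ev 3: PC=6 idx=0 pred=T actual=T -> ctr[0]=3
Ev 4: PC=6 idx=0 pred=T actual=T -> ctr[0]=3
Ev 5: PC=0 idx=0 pred=T actual=N -> ctr[0]=2
Ev 6: PC=6 idx=0 pred=T actual=T -> ctr[0]=3
Ev 7: PC=6 idx=0 pred=T actual=T -> ctr[0]=3
Ev 8: PC=6 idx=0 pred=T actual=N -> ctr[0]=2

Answer: N T T T T T T T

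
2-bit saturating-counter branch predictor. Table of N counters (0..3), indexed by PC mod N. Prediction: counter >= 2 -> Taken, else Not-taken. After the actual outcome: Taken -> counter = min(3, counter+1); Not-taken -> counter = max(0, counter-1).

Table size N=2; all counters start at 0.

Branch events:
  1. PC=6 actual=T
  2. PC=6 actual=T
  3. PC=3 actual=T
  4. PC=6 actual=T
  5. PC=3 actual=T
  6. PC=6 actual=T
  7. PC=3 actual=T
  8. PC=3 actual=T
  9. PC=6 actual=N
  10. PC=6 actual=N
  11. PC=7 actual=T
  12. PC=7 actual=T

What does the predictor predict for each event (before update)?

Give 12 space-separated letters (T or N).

Answer: N N N T N T T T T T T T

Derivation:
Ev 1: PC=6 idx=0 pred=N actual=T -> ctr[0]=1
Ev 2: PC=6 idx=0 pred=N actual=T -> ctr[0]=2
Ev 3: PC=3 idx=1 pred=N actual=T -> ctr[1]=1
Ev 4: PC=6 idx=0 pred=T actual=T -> ctr[0]=3
Ev 5: PC=3 idx=1 pred=N actual=T -> ctr[1]=2
Ev 6: PC=6 idx=0 pred=T actual=T -> ctr[0]=3
Ev 7: PC=3 idx=1 pred=T actual=T -> ctr[1]=3
Ev 8: PC=3 idx=1 pred=T actual=T -> ctr[1]=3
Ev 9: PC=6 idx=0 pred=T actual=N -> ctr[0]=2
Ev 10: PC=6 idx=0 pred=T actual=N -> ctr[0]=1
Ev 11: PC=7 idx=1 pred=T actual=T -> ctr[1]=3
Ev 12: PC=7 idx=1 pred=T actual=T -> ctr[1]=3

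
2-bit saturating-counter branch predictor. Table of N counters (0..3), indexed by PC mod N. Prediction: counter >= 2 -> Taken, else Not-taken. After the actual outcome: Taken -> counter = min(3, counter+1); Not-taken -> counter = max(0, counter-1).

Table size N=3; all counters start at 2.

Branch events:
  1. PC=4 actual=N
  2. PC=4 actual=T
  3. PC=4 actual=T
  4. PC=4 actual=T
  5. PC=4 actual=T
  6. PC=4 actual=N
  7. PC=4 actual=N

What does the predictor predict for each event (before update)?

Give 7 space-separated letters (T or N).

Answer: T N T T T T T

Derivation:
Ev 1: PC=4 idx=1 pred=T actual=N -> ctr[1]=1
Ev 2: PC=4 idx=1 pred=N actual=T -> ctr[1]=2
Ev 3: PC=4 idx=1 pred=T actual=T -> ctr[1]=3
Ev 4: PC=4 idx=1 pred=T actual=T -> ctr[1]=3
Ev 5: PC=4 idx=1 pred=T actual=T -> ctr[1]=3
Ev 6: PC=4 idx=1 pred=T actual=N -> ctr[1]=2
Ev 7: PC=4 idx=1 pred=T actual=N -> ctr[1]=1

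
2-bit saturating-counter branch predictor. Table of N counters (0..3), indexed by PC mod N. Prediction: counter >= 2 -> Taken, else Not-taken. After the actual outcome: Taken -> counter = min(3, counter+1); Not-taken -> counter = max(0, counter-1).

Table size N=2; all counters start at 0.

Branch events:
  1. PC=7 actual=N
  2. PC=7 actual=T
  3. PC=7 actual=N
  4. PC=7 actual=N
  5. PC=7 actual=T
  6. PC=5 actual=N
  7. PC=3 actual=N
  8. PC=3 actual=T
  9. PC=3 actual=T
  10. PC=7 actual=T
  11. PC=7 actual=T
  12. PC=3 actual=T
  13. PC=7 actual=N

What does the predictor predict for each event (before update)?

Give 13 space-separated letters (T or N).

Answer: N N N N N N N N N T T T T

Derivation:
Ev 1: PC=7 idx=1 pred=N actual=N -> ctr[1]=0
Ev 2: PC=7 idx=1 pred=N actual=T -> ctr[1]=1
Ev 3: PC=7 idx=1 pred=N actual=N -> ctr[1]=0
Ev 4: PC=7 idx=1 pred=N actual=N -> ctr[1]=0
Ev 5: PC=7 idx=1 pred=N actual=T -> ctr[1]=1
Ev 6: PC=5 idx=1 pred=N actual=N -> ctr[1]=0
Ev 7: PC=3 idx=1 pred=N actual=N -> ctr[1]=0
Ev 8: PC=3 idx=1 pred=N actual=T -> ctr[1]=1
Ev 9: PC=3 idx=1 pred=N actual=T -> ctr[1]=2
Ev 10: PC=7 idx=1 pred=T actual=T -> ctr[1]=3
Ev 11: PC=7 idx=1 pred=T actual=T -> ctr[1]=3
Ev 12: PC=3 idx=1 pred=T actual=T -> ctr[1]=3
Ev 13: PC=7 idx=1 pred=T actual=N -> ctr[1]=2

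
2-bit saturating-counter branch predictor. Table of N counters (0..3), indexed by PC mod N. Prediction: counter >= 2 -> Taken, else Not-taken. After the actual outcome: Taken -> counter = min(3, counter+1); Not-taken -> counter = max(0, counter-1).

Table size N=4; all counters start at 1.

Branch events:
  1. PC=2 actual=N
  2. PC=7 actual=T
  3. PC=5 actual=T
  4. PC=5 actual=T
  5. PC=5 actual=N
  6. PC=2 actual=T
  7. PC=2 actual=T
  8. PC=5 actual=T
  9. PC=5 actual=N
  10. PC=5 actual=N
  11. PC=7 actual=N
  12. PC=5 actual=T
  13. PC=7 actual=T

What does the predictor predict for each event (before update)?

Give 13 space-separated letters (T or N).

Ev 1: PC=2 idx=2 pred=N actual=N -> ctr[2]=0
Ev 2: PC=7 idx=3 pred=N actual=T -> ctr[3]=2
Ev 3: PC=5 idx=1 pred=N actual=T -> ctr[1]=2
Ev 4: PC=5 idx=1 pred=T actual=T -> ctr[1]=3
Ev 5: PC=5 idx=1 pred=T actual=N -> ctr[1]=2
Ev 6: PC=2 idx=2 pred=N actual=T -> ctr[2]=1
Ev 7: PC=2 idx=2 pred=N actual=T -> ctr[2]=2
Ev 8: PC=5 idx=1 pred=T actual=T -> ctr[1]=3
Ev 9: PC=5 idx=1 pred=T actual=N -> ctr[1]=2
Ev 10: PC=5 idx=1 pred=T actual=N -> ctr[1]=1
Ev 11: PC=7 idx=3 pred=T actual=N -> ctr[3]=1
Ev 12: PC=5 idx=1 pred=N actual=T -> ctr[1]=2
Ev 13: PC=7 idx=3 pred=N actual=T -> ctr[3]=2

Answer: N N N T T N N T T T T N N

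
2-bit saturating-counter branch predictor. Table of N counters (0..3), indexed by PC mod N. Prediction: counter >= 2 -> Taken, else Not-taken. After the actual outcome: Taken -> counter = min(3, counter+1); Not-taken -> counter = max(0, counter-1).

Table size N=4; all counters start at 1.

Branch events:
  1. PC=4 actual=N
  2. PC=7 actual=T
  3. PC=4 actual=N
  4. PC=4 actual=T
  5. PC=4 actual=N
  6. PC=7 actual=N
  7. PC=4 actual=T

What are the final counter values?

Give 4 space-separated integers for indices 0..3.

Ev 1: PC=4 idx=0 pred=N actual=N -> ctr[0]=0
Ev 2: PC=7 idx=3 pred=N actual=T -> ctr[3]=2
Ev 3: PC=4 idx=0 pred=N actual=N -> ctr[0]=0
Ev 4: PC=4 idx=0 pred=N actual=T -> ctr[0]=1
Ev 5: PC=4 idx=0 pred=N actual=N -> ctr[0]=0
Ev 6: PC=7 idx=3 pred=T actual=N -> ctr[3]=1
Ev 7: PC=4 idx=0 pred=N actual=T -> ctr[0]=1

Answer: 1 1 1 1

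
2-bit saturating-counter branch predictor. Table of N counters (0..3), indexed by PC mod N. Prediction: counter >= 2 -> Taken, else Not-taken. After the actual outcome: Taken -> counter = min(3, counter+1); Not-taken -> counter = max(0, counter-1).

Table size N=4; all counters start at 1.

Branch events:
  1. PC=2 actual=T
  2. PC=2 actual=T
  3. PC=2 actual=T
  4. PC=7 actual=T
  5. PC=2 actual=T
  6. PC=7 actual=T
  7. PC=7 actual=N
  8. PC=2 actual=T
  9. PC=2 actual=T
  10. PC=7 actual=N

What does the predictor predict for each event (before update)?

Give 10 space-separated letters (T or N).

Answer: N T T N T T T T T T

Derivation:
Ev 1: PC=2 idx=2 pred=N actual=T -> ctr[2]=2
Ev 2: PC=2 idx=2 pred=T actual=T -> ctr[2]=3
Ev 3: PC=2 idx=2 pred=T actual=T -> ctr[2]=3
Ev 4: PC=7 idx=3 pred=N actual=T -> ctr[3]=2
Ev 5: PC=2 idx=2 pred=T actual=T -> ctr[2]=3
Ev 6: PC=7 idx=3 pred=T actual=T -> ctr[3]=3
Ev 7: PC=7 idx=3 pred=T actual=N -> ctr[3]=2
Ev 8: PC=2 idx=2 pred=T actual=T -> ctr[2]=3
Ev 9: PC=2 idx=2 pred=T actual=T -> ctr[2]=3
Ev 10: PC=7 idx=3 pred=T actual=N -> ctr[3]=1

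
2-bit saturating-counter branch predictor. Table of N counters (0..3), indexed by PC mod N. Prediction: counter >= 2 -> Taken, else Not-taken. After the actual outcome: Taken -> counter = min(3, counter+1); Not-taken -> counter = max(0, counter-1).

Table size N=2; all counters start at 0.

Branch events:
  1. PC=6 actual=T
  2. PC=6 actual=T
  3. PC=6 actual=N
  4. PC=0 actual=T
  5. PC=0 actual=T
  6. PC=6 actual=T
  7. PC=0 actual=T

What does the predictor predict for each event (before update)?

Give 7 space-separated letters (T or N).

Ev 1: PC=6 idx=0 pred=N actual=T -> ctr[0]=1
Ev 2: PC=6 idx=0 pred=N actual=T -> ctr[0]=2
Ev 3: PC=6 idx=0 pred=T actual=N -> ctr[0]=1
Ev 4: PC=0 idx=0 pred=N actual=T -> ctr[0]=2
Ev 5: PC=0 idx=0 pred=T actual=T -> ctr[0]=3
Ev 6: PC=6 idx=0 pred=T actual=T -> ctr[0]=3
Ev 7: PC=0 idx=0 pred=T actual=T -> ctr[0]=3

Answer: N N T N T T T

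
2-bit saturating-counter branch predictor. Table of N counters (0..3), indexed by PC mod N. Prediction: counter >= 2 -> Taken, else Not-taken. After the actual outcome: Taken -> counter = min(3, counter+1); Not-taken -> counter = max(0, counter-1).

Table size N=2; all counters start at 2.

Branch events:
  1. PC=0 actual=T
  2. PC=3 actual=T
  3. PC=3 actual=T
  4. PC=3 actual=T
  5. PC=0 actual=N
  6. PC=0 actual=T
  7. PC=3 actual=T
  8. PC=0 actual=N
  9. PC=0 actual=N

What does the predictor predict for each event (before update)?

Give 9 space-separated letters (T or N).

Answer: T T T T T T T T T

Derivation:
Ev 1: PC=0 idx=0 pred=T actual=T -> ctr[0]=3
Ev 2: PC=3 idx=1 pred=T actual=T -> ctr[1]=3
Ev 3: PC=3 idx=1 pred=T actual=T -> ctr[1]=3
Ev 4: PC=3 idx=1 pred=T actual=T -> ctr[1]=3
Ev 5: PC=0 idx=0 pred=T actual=N -> ctr[0]=2
Ev 6: PC=0 idx=0 pred=T actual=T -> ctr[0]=3
Ev 7: PC=3 idx=1 pred=T actual=T -> ctr[1]=3
Ev 8: PC=0 idx=0 pred=T actual=N -> ctr[0]=2
Ev 9: PC=0 idx=0 pred=T actual=N -> ctr[0]=1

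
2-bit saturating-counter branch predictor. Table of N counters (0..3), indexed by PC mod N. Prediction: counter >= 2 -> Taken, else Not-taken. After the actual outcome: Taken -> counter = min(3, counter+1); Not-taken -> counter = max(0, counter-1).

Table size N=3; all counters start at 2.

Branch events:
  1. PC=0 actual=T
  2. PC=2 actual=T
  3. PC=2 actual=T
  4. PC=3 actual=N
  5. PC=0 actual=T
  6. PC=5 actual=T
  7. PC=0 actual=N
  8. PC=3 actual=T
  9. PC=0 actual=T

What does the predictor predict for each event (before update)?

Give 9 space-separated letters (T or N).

Answer: T T T T T T T T T

Derivation:
Ev 1: PC=0 idx=0 pred=T actual=T -> ctr[0]=3
Ev 2: PC=2 idx=2 pred=T actual=T -> ctr[2]=3
Ev 3: PC=2 idx=2 pred=T actual=T -> ctr[2]=3
Ev 4: PC=3 idx=0 pred=T actual=N -> ctr[0]=2
Ev 5: PC=0 idx=0 pred=T actual=T -> ctr[0]=3
Ev 6: PC=5 idx=2 pred=T actual=T -> ctr[2]=3
Ev 7: PC=0 idx=0 pred=T actual=N -> ctr[0]=2
Ev 8: PC=3 idx=0 pred=T actual=T -> ctr[0]=3
Ev 9: PC=0 idx=0 pred=T actual=T -> ctr[0]=3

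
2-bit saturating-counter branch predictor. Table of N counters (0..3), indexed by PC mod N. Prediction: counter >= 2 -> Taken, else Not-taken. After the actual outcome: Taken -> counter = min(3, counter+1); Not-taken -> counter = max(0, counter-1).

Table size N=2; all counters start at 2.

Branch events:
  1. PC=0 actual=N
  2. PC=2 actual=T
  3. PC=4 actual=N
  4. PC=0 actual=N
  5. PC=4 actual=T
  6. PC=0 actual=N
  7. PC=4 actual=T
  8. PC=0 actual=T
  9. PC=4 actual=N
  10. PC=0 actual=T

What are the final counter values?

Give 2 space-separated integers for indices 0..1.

Ev 1: PC=0 idx=0 pred=T actual=N -> ctr[0]=1
Ev 2: PC=2 idx=0 pred=N actual=T -> ctr[0]=2
Ev 3: PC=4 idx=0 pred=T actual=N -> ctr[0]=1
Ev 4: PC=0 idx=0 pred=N actual=N -> ctr[0]=0
Ev 5: PC=4 idx=0 pred=N actual=T -> ctr[0]=1
Ev 6: PC=0 idx=0 pred=N actual=N -> ctr[0]=0
Ev 7: PC=4 idx=0 pred=N actual=T -> ctr[0]=1
Ev 8: PC=0 idx=0 pred=N actual=T -> ctr[0]=2
Ev 9: PC=4 idx=0 pred=T actual=N -> ctr[0]=1
Ev 10: PC=0 idx=0 pred=N actual=T -> ctr[0]=2

Answer: 2 2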